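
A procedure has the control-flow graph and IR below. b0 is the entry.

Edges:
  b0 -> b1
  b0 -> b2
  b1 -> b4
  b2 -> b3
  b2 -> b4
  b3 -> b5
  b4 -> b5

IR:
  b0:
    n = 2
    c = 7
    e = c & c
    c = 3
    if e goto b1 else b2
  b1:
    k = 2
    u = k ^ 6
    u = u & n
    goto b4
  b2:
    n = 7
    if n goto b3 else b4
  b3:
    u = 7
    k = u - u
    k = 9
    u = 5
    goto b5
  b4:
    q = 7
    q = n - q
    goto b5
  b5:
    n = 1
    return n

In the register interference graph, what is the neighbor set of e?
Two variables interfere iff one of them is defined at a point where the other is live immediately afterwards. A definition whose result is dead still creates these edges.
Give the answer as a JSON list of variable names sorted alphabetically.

Per-block:
  b0: {c,e,n} / ∅
  b1: {k,u} / {n}
  b2: {n} / ∅
  b3: {k,u} / ∅
  b4: {q} / {n}
  b5: {n} / ∅

Backward fixpoint:
  b0: in=∅ out={n}
  b1: in={n} out={n}
  b2: in=∅ out={n}
  b3: in=∅ out=∅
  b4: in={n} out=∅
  b5: in=∅ out=∅

Interference:
  c↔{e,n}
  e↔{c,n}
  k↔{n}
  n↔{c,e,k,q,u}
  q↔{n}
  u↔{n}

N(e) = ["c", "n"]

Answer: ["c", "n"]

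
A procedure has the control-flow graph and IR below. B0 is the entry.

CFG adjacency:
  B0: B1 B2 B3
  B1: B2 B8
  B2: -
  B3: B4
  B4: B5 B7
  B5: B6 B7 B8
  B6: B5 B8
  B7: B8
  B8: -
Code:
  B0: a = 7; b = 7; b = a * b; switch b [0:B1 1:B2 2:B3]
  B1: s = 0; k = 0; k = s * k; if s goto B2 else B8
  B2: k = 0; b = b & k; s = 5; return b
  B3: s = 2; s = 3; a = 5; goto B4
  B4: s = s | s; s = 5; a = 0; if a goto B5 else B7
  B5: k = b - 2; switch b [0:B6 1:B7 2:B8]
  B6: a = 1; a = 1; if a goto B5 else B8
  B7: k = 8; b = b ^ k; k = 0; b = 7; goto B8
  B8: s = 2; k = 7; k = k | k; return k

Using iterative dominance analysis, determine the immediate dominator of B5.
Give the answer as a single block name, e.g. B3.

idom tree: B1←B0 B2←B0 B3←B0 B4←B3 B5←B4 B6←B5 B7←B4 B8←B0
Dom at joins:
  B2: preds {B0,B1}: {B0} ∩ {B0,B1} = {B0}; idom=B0
  B5: preds {B4,B6}: {B0,B3,B4} ∩ {B0,B3,B4,B5,B6} = {B0,B3,B4}; idom=B4
  B7: preds {B4,B5}: {B0,B3,B4} ∩ {B0,B3,B4,B5} = {B0,B3,B4}; idom=B4
  B8: preds {B1,B5,B6,B7}: {B0,B1} ∩ {B0,B3,B4,B5} ∩ {B0,B3,B4,B5,B6} ∩ {B0,B3,B4,B7} = {B0}; idom=B0

idom(B5) = B4

Answer: B4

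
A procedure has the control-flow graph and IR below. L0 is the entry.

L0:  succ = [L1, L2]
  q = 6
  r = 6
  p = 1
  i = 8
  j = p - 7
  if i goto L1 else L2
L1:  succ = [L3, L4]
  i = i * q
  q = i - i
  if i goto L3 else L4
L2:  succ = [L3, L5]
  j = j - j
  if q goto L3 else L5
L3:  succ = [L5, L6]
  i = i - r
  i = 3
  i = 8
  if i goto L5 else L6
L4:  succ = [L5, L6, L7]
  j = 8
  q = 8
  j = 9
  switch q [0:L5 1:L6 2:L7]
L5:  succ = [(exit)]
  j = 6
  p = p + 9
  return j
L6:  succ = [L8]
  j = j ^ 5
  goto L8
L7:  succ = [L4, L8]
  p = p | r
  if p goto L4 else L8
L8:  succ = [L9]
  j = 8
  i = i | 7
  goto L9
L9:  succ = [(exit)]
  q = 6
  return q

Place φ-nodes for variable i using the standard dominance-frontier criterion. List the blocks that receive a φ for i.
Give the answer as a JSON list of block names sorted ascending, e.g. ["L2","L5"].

Answer: ["L3", "L5", "L6", "L8"]

Analysis:
idom tree: L1←L0 L2←L0 L3←L0 L4←L1 L5←L0 L6←L0 L7←L4 L8←L0 L9←L8
Join-block Dom:
  L3: preds {L1,L2}: {L0,L1} ∩ {L0,L2} = {L0}; idom=L0
  L4: preds {L1,L7}: {L0,L1} ∩ {L0,L1,L4,L7} = {L0,L1}; idom=L1
  L5: preds {L2,L3,L4}: {L0,L2} ∩ {L0,L3} ∩ {L0,L1,L4} = {L0}; idom=L0
  L6: preds {L3,L4}: {L0,L3} ∩ {L0,L1,L4} = {L0}; idom=L0
  L8: preds {L6,L7}: {L0,L6} ∩ {L0,L1,L4,L7} = {L0}; idom=L0

DF derivation:
  join L3 pred L1: L1 stop@L0
  join L3 pred L2: L2 stop@L0
  join L4 pred L1: · stop@L1
  join L4 pred L7: L7→L4 stop@L1
  join L5 pred L2: L2 stop@L0
  join L5 pred L3: L3 stop@L0
  join L5 pred L4: L4→L1 stop@L0
  join L6 pred L3: L3 stop@L0
  join L6 pred L4: L4→L1 stop@L0
  join L8 pred L6: L6 stop@L0
  join L8 pred L7: L7→L4→L1 stop@L0
  DF(L0)=∅
  DF(L1)={L3,L5,L6,L8}
  DF(L2)={L3,L5}
  DF(L3)={L5,L6}
  DF(L4)={L4,L5,L6,L8}
  DF(L5)=∅
  DF(L6)={L8}
  DF(L7)={L4,L8}
  DF(L8)=∅
  DF(L9)=∅

φ for i: defs {L0,L1,L3,L8}
  DF⁺ = {L3,L5,L6,L8}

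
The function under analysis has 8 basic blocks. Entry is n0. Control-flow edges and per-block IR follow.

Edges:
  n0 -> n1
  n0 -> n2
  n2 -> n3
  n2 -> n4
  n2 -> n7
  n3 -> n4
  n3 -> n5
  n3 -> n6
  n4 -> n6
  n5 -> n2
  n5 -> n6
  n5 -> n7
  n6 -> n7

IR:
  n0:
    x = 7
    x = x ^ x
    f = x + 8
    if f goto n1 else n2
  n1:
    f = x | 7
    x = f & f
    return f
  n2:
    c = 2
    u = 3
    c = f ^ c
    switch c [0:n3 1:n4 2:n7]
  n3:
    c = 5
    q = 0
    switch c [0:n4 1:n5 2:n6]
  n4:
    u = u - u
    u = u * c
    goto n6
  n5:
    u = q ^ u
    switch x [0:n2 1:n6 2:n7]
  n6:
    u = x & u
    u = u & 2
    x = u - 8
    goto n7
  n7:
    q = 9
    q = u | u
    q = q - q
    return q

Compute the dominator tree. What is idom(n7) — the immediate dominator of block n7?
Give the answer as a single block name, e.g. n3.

idom tree: n1←n0 n2←n0 n3←n2 n4←n2 n5←n3 n6←n2 n7←n2
Dom at joins:
  n2: preds {n0,n5}: {n0} ∩ {n0,n2,n3,n5} = {n0}; idom=n0
  n4: preds {n2,n3}: {n0,n2} ∩ {n0,n2,n3} = {n0,n2}; idom=n2
  n6: preds {n3,n4,n5}: {n0,n2,n3} ∩ {n0,n2,n4} ∩ {n0,n2,n3,n5} = {n0,n2}; idom=n2
  n7: preds {n2,n5,n6}: {n0,n2} ∩ {n0,n2,n3,n5} ∩ {n0,n2,n6} = {n0,n2}; idom=n2

idom(n7) = n2

Answer: n2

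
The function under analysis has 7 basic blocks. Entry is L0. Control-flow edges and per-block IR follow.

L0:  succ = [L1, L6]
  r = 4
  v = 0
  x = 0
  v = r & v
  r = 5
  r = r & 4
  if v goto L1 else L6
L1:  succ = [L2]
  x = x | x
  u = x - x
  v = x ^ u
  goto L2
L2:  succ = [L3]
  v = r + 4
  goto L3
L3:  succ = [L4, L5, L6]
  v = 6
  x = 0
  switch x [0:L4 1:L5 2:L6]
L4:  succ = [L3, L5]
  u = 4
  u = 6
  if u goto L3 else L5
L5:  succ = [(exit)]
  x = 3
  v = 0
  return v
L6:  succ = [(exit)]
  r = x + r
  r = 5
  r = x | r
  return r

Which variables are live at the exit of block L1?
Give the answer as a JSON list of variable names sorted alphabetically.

Block summaries:
  L0 def {r,v,x} use ∅
  L1 def {u,v,x} use {x}
  L2 def {v} use {r}
  L3 def {v,x} use ∅
  L4 def {u} use ∅
  L5 def {v,x} use ∅
  L6 def {r} use {r,x}

Liveness:
  L0: in=∅ out={r,x}
  L1: in={r,x} out={r}
  L2: in={r} out={r}
  L3: in={r} out={r,x}
  L4: in={r} out={r}
  L5: in=∅ out=∅
  L6: in={r,x} out=∅

live-out(L1) = ["r"]

Answer: ["r"]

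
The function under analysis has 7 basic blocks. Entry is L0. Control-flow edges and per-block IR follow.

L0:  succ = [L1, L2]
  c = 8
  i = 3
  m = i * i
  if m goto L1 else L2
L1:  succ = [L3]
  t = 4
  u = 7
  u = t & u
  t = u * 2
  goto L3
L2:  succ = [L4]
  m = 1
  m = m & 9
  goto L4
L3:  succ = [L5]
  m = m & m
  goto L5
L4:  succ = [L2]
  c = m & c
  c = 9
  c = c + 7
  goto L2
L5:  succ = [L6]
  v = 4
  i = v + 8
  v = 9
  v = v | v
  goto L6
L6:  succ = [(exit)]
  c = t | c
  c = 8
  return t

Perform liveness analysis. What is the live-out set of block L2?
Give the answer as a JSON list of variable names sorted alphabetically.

Per-block:
  L0: def={c,i,m} ue=∅
  L1: def={t,u} ue=∅
  L2: def={m} ue=∅
  L3: def={m} ue={m}
  L4: def={c} ue={c,m}
  L5: def={i,v} ue=∅
  L6: def={c} ue={c,t}

Backward fixpoint:
  L0 li=∅ lo={c,m}
  L1 li={c,m} lo={c,m,t}
  L2 li={c} lo={c,m}
  L3 li={c,m,t} lo={c,t}
  L4 li={c,m} lo={c}
  L5 li={c,t} lo={c,t}
  L6 li={c,t} lo=∅

live-out(L2) = ["c", "m"]

Answer: ["c", "m"]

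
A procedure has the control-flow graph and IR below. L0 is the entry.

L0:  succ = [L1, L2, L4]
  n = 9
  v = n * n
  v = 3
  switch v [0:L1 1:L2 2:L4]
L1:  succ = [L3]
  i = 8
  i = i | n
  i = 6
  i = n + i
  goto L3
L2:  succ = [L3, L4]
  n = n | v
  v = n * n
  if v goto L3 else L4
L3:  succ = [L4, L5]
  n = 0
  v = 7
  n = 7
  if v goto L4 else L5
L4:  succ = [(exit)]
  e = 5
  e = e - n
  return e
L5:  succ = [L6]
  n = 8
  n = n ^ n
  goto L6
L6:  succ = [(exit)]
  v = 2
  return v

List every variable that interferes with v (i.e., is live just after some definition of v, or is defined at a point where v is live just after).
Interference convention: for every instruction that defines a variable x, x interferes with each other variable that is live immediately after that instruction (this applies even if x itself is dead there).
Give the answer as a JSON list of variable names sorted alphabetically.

Per-block:
  L0: def={n,v} ue=∅
  L1: def={i} ue={n}
  L2: def={n,v} ue={n,v}
  L3: def={n,v} ue=∅
  L4: def={e} ue={n}
  L5: def={n} ue=∅
  L6: def={v} ue=∅

Liveness:
  live L0: ∅→{n,v}
  live L1: {n}→∅
  live L2: {n,v}→{n}
  live L3: ∅→{n}
  live L4: {n}→∅
  live L5: ∅→∅
  live L6: ∅→∅

Interfere edges:
  e↔{n}
  i↔{n}
  n↔{e,i,v}
  v↔{n}

N(v) = ["n"]

Answer: ["n"]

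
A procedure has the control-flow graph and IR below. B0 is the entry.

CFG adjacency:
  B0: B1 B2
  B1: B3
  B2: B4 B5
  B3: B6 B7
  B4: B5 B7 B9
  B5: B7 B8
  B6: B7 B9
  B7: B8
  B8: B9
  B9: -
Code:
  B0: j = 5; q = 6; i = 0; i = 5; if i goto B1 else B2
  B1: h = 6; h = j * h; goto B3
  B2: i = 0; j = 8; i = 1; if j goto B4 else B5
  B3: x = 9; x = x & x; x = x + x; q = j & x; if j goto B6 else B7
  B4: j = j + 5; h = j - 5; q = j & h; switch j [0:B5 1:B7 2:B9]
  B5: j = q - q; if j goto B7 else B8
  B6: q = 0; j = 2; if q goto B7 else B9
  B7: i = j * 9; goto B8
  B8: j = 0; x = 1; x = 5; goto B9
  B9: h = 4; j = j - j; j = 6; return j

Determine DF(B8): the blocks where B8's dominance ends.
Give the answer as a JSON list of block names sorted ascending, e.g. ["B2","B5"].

Answer: ["B9"]

Derivation:
idom tree: B1←B0 B2←B0 B3←B1 B4←B2 B5←B2 B6←B3 B7←B0 B8←B0 B9←B0
Dom∩ at merges:
  B5: preds {B2,B4}: {B0,B2} ∩ {B0,B2,B4} = {B0,B2}; idom=B2
  B7: preds {B3,B4,B5,B6}: {B0,B1,B3} ∩ {B0,B2,B4} ∩ {B0,B2,B5} ∩ {B0,B1,B3,B6} = {B0}; idom=B0
  B8: preds {B5,B7}: {B0,B2,B5} ∩ {B0,B7} = {B0}; idom=B0
  B9: preds {B4,B6,B8}: {B0,B2,B4} ∩ {B0,B1,B3,B6} ∩ {B0,B8} = {B0}; idom=B0

DF walk-up:
  join B5 pred B2: · stop@B2
  join B5 pred B4: B4 stop@B2
  join B7 pred B3: B3→B1 stop@B0
  join B7 pred B4: B4→B2 stop@B0
  join B7 pred B5: B5→B2 stop@B0
  join B7 pred B6: B6→B3→B1 stop@B0
  join B8 pred B5: B5→B2 stop@B0
  join B8 pred B7: B7 stop@B0
  join B9 pred B4: B4→B2 stop@B0
  join B9 pred B6: B6→B3→B1 stop@B0
  join B9 pred B8: B8 stop@B0
  B0: DF=∅
  B1: DF={B7,B9}
  B2: DF={B7,B8,B9}
  B3: DF={B7,B9}
  B4: DF={B5,B7,B9}
  B5: DF={B7,B8}
  B6: DF={B7,B9}
  B7: DF={B8}
  B8: DF={B9}
  B9: DF=∅

DF(B8) = ["B9"]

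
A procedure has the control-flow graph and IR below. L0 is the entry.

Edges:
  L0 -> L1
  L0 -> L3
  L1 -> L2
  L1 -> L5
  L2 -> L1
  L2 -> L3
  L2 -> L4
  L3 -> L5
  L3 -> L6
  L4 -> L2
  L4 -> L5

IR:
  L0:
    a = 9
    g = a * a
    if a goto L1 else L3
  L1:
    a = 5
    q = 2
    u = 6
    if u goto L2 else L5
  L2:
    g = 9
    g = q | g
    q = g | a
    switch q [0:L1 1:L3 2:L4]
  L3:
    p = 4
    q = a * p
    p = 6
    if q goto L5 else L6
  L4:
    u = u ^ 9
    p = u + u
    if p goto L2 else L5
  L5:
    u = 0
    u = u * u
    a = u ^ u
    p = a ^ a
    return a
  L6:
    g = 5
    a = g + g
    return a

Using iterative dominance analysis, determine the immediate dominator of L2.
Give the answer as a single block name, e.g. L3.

idom tree: L1←L0 L2←L1 L3←L0 L4←L2 L5←L0 L6←L3
Join-block Dom:
  L1: preds {L0,L2}: {L0} ∩ {L0,L1,L2} = {L0}; idom=L0
  L2: preds {L1,L4}: {L0,L1} ∩ {L0,L1,L2,L4} = {L0,L1}; idom=L1
  L3: preds {L0,L2}: {L0} ∩ {L0,L1,L2} = {L0}; idom=L0
  L5: preds {L1,L3,L4}: {L0,L1} ∩ {L0,L3} ∩ {L0,L1,L2,L4} = {L0}; idom=L0

idom(L2) = L1

Answer: L1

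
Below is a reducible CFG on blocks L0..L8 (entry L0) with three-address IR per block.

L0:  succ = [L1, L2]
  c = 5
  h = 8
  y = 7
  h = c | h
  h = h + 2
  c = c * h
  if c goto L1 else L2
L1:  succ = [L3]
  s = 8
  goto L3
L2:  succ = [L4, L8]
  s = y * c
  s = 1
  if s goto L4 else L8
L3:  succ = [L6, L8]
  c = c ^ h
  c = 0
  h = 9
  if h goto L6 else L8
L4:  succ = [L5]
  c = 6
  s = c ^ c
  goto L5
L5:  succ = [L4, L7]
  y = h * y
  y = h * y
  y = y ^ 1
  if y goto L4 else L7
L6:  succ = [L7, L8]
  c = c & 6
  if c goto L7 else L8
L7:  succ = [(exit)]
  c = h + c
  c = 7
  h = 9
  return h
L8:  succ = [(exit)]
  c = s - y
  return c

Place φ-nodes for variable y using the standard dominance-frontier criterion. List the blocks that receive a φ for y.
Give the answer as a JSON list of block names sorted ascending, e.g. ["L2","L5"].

Answer: ["L4", "L7"]

Derivation:
idom tree: L1←L0 L2←L0 L3←L1 L4←L2 L5←L4 L6←L3 L7←L0 L8←L0
Dom at joins:
  L4: preds {L2,L5}: {L0,L2} ∩ {L0,L2,L4,L5} = {L0,L2}; idom=L2
  L7: preds {L5,L6}: {L0,L2,L4,L5} ∩ {L0,L1,L3,L6} = {L0}; idom=L0
  L8: preds {L2,L3,L6}: {L0,L2} ∩ {L0,L1,L3} ∩ {L0,L1,L3,L6} = {L0}; idom=L0

DF walk-up:
  join L4 pred L2: · stop@L2
  join L4 pred L5: L5→L4 stop@L2
  join L7 pred L5: L5→L4→L2 stop@L0
  join L7 pred L6: L6→L3→L1 stop@L0
  join L8 pred L2: L2 stop@L0
  join L8 pred L3: L3→L1 stop@L0
  join L8 pred L6: L6→L3→L1 stop@L0
  DF(L0)=∅
  DF(L1)={L7,L8}
  DF(L2)={L7,L8}
  DF(L3)={L7,L8}
  DF(L4)={L4,L7}
  DF(L5)={L4,L7}
  DF(L6)={L7,L8}
  DF(L7)=∅
  DF(L8)=∅

φ for y: defs {L0,L5}
  DF⁺ = {L4,L7}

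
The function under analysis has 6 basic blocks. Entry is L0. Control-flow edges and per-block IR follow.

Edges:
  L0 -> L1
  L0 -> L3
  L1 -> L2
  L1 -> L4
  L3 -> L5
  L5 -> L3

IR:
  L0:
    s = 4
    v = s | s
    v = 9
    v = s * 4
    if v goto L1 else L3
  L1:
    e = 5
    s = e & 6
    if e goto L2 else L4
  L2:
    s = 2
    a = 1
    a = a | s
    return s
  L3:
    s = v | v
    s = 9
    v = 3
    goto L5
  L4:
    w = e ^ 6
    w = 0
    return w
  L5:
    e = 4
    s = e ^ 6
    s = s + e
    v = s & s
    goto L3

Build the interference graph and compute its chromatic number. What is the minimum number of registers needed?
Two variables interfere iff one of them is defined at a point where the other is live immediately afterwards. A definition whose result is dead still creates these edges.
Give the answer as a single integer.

Answer: 2

Analysis:
Block summaries:
  L0: {s,v} / ∅
  L1: {e,s} / ∅
  L2: {a,s} / ∅
  L3: {s,v} / {v}
  L4: {w} / {e}
  L5: {e,s,v} / ∅

Liveness:
  live L0: ∅→{v}
  live L1: ∅→{e}
  live L2: ∅→∅
  live L3: {v}→∅
  live L4: {e}→∅
  live L5: ∅→{v}

Conflict graph:
  a — {s}
  e — {s}
  s — {a,e,v}
  v — {s}
  w — ∅

Chromatic number:
  clique {a,s} ⇒ need ≥ 2
  2-colouring: R0={s,w}  R1={a,e,v}
  χ = 2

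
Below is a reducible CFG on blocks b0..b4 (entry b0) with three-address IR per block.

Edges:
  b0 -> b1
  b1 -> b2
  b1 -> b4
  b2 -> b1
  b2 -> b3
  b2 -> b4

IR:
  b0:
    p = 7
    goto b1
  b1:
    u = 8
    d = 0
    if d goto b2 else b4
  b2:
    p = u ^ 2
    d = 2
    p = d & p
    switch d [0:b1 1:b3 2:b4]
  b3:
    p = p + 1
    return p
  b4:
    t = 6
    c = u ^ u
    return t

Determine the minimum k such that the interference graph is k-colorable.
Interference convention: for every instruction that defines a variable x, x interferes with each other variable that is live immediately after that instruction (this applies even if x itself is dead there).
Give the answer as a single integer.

Per-block:
  b0: {p} / ∅
  b1: {d,u} / ∅
  b2: {d,p} / {u}
  b3: {p} / {p}
  b4: {c,t} / {u}

Backward fixpoint:
  b0: in=∅ out=∅
  b1: in=∅ out={u}
  b2: in={u} out={p,u}
  b3: in={p} out=∅
  b4: in={u} out=∅

Interfere edges:
  c↔{t}
  d↔{p,u}
  p↔{d,u}
  t↔{c,u}
  u↔{d,p,t}

Colouring:
  {d,p,u} pairwise interfere (3-clique) ⇒ χ ≥ 3
  assign c→r0 d→r1 p→r2 t→r1 u→r0 — no edge inside a register ⇒ χ ≤ 3
  χ = 3

Answer: 3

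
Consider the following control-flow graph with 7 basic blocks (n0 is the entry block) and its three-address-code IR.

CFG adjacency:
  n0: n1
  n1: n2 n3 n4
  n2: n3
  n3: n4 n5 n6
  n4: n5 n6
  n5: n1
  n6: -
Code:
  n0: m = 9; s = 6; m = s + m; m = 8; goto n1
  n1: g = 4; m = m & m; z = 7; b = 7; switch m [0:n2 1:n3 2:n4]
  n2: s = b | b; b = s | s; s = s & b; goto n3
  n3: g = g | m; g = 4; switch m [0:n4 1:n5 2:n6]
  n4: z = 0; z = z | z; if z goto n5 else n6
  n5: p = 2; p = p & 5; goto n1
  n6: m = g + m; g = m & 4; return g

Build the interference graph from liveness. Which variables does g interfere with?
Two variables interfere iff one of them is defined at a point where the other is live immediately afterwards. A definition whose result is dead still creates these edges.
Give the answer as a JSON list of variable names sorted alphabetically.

Answer: ["b", "m", "s", "z"]

Working:
def/use:
  n0 def {m,s} use ∅
  n1 def {b,g,m,z} use {m}
  n2 def {b,s} use {b}
  n3 def {g} use {g,m}
  n4 def {z} use ∅
  n5 def {p} use ∅
  n6 def {g,m} use {g,m}

Liveness:
  n0 li=∅ lo={m}
  n1 li={m} lo={b,g,m}
  n2 li={b,g,m} lo={g,m}
  n3 li={g,m} lo={g,m}
  n4 li={g,m} lo={g,m}
  n5 li={m} lo={m}
  n6 li={g,m} lo=∅

Interfere edges:
  b: {g,m,s}
  g: {b,m,s,z}
  m: {b,g,p,s,z}
  p: {m}
  s: {b,g,m}
  z: {g,m}

N(g) = ["b", "m", "s", "z"]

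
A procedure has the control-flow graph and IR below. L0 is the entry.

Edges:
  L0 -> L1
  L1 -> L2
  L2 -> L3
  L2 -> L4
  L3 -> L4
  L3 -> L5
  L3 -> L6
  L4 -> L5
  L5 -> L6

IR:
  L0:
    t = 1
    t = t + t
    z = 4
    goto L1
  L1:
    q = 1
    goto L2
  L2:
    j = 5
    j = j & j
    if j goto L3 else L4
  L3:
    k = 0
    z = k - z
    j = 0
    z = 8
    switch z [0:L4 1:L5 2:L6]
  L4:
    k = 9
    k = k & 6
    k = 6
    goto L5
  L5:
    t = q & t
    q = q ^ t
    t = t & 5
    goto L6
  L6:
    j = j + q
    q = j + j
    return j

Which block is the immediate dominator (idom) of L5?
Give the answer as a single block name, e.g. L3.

idom tree: L1←L0 L2←L1 L3←L2 L4←L2 L5←L2 L6←L2
Dom at joins:
  L4: preds {L2,L3}: {L0,L1,L2} ∩ {L0,L1,L2,L3} = {L0,L1,L2}; idom=L2
  L5: preds {L3,L4}: {L0,L1,L2,L3} ∩ {L0,L1,L2,L4} = {L0,L1,L2}; idom=L2
  L6: preds {L3,L5}: {L0,L1,L2,L3} ∩ {L0,L1,L2,L5} = {L0,L1,L2}; idom=L2

idom(L5) = L2

Answer: L2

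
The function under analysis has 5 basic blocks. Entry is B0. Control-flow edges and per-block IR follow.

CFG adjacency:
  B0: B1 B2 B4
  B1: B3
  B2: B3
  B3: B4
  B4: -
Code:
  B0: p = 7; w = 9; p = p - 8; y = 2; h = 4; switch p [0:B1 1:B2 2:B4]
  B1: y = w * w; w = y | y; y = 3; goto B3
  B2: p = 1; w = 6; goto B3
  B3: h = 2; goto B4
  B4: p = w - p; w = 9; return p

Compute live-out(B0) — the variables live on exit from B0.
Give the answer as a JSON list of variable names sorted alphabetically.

Per-block:
  B0 def {h,p,w,y} use ∅
  B1 def {w,y} use {w}
  B2 def {p,w} use ∅
  B3 def {h} use ∅
  B4 def {p,w} use {p,w}

Live sets:
  live B0: ∅→{p,w}
  live B1: {p,w}→{p,w}
  live B2: ∅→{p,w}
  live B3: {p,w}→{p,w}
  live B4: {p,w}→∅

live-out(B0) = ["p", "w"]

Answer: ["p", "w"]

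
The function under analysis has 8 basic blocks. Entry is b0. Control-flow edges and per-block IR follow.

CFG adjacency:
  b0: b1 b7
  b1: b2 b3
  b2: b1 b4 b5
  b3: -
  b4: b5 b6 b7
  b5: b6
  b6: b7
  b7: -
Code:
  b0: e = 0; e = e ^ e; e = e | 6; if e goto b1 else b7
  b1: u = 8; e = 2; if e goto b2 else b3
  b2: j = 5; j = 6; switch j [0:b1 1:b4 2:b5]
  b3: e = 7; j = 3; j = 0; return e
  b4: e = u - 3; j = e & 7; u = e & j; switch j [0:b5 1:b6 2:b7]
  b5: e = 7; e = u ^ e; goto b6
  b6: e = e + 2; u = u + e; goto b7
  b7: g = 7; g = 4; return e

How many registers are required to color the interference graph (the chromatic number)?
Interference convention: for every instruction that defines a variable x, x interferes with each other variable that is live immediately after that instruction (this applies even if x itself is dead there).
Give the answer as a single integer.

Answer: 3

Analysis:
Per-block:
  b0: def={e} ue=∅
  b1: def={e,u} ue=∅
  b2: def={j} ue=∅
  b3: def={e,j} ue=∅
  b4: def={e,j,u} ue={u}
  b5: def={e} ue={u}
  b6: def={e,u} ue={e,u}
  b7: def={g} ue={e}

Live sets:
  live b0: ∅→{e}
  live b1: ∅→{u}
  live b2: {u}→{u}
  live b3: ∅→∅
  live b4: {u}→{e,u}
  live b5: {u}→{e,u}
  live b6: {e,u}→{e}
  live b7: {e}→∅

Conflict graph:
  e: {g,j,u}
  g: {e}
  j: {e,u}
  u: {e,j}

Registers:
  lower bound: {e,j,u} mutually conflict ⇒ χ ≥ 3
  assign e→r0 g→r1 j→r1 u→r2 — no edge inside a register ⇒ χ ≤ 3
  χ = 3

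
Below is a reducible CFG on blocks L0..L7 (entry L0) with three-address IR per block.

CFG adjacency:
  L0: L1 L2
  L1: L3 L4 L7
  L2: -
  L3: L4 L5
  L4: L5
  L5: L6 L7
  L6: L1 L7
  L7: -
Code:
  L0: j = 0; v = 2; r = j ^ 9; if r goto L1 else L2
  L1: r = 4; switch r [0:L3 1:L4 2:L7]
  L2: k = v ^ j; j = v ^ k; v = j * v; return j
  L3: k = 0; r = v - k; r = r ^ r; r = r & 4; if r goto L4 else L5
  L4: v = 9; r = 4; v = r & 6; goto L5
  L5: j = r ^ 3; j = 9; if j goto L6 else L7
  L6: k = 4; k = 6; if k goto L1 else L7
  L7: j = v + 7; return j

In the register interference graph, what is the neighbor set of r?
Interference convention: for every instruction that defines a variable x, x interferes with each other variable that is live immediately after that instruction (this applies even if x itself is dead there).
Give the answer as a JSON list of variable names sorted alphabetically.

Block summaries:
  L0: {j,r,v} / ∅
  L1: {r} / ∅
  L2: {j,k,v} / {j,v}
  L3: {k,r} / {v}
  L4: {r,v} / ∅
  L5: {j} / {r}
  L6: {k} / ∅
  L7: {j} / {v}

Live sets:
  L0: in=∅ out={j,v}
  L1: in={v} out={v}
  L2: in={j,v} out=∅
  L3: in={v} out={r,v}
  L4: in=∅ out={r,v}
  L5: in={r,v} out={v}
  L6: in={v} out={v}
  L7: in={v} out=∅

Interference:
  j: {r,v}
  k: {v}
  r: {j,v}
  v: {j,k,r}

N(r) = ["j", "v"]

Answer: ["j", "v"]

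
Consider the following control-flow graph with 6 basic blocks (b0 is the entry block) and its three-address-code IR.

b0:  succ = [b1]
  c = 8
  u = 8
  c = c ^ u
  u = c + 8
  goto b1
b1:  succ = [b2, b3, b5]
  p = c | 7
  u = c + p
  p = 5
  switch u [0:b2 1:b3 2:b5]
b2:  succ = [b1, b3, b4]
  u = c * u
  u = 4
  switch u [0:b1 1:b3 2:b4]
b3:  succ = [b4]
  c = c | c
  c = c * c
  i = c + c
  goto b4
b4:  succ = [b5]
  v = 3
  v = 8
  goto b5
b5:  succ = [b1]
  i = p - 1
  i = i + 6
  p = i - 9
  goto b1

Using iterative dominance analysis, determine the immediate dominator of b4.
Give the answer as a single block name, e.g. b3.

Answer: b1

Analysis:
idom tree: b1←b0 b2←b1 b3←b1 b4←b1 b5←b1
Dom at joins:
  b1: preds {b0,b2,b5}: {b0} ∩ {b0,b1,b2} ∩ {b0,b1,b5} = {b0}; idom=b0
  b3: preds {b1,b2}: {b0,b1} ∩ {b0,b1,b2} = {b0,b1}; idom=b1
  b4: preds {b2,b3}: {b0,b1,b2} ∩ {b0,b1,b3} = {b0,b1}; idom=b1
  b5: preds {b1,b4}: {b0,b1} ∩ {b0,b1,b4} = {b0,b1}; idom=b1

idom(b4) = b1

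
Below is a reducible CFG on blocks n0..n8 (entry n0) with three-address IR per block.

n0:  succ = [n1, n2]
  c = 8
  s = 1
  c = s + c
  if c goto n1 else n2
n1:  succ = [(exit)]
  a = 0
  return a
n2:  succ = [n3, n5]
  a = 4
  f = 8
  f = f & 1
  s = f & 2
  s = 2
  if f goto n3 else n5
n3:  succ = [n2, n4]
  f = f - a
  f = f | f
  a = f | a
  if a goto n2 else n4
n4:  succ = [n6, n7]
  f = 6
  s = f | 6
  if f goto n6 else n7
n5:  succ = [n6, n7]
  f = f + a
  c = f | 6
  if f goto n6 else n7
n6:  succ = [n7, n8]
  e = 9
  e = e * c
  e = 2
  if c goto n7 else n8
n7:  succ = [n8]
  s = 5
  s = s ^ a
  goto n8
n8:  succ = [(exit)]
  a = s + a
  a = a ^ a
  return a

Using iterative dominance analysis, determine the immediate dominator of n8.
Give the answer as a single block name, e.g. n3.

idom tree: n1←n0 n2←n0 n3←n2 n4←n3 n5←n2 n6←n2 n7←n2 n8←n2
Dom∩ at merges:
  n2: preds {n0,n3}: {n0} ∩ {n0,n2,n3} = {n0}; idom=n0
  n6: preds {n4,n5}: {n0,n2,n3,n4} ∩ {n0,n2,n5} = {n0,n2}; idom=n2
  n7: preds {n4,n5,n6}: {n0,n2,n3,n4} ∩ {n0,n2,n5} ∩ {n0,n2,n6} = {n0,n2}; idom=n2
  n8: preds {n6,n7}: {n0,n2,n6} ∩ {n0,n2,n7} = {n0,n2}; idom=n2

idom(n8) = n2

Answer: n2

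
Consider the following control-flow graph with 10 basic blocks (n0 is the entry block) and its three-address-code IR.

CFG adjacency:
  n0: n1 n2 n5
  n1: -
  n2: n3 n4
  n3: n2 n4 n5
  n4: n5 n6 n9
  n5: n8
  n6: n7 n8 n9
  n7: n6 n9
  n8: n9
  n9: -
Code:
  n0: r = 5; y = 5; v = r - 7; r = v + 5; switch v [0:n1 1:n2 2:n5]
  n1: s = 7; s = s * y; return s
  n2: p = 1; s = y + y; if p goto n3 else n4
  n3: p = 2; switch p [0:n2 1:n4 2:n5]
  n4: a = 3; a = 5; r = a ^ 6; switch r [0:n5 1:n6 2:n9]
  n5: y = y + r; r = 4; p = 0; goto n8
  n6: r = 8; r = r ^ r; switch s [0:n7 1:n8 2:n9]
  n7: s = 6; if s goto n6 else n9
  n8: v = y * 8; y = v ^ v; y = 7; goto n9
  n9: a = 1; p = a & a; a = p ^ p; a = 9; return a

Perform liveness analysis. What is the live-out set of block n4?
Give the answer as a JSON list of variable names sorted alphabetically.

Block summaries:
  n0: def={r,v,y} ue=∅
  n1: def={s} ue={y}
  n2: def={p,s} ue={y}
  n3: def={p} ue=∅
  n4: def={a,r} ue=∅
  n5: def={p,r,y} ue={r,y}
  n6: def={r} ue={s}
  n7: def={s} ue=∅
  n8: def={v,y} ue={y}
  n9: def={a,p} ue=∅

Live sets:
  live n0: ∅→{r,y}
  live n1: {y}→∅
  live n2: {r,y}→{r,s,y}
  live n3: {r,s,y}→{r,s,y}
  live n4: {s,y}→{r,s,y}
  live n5: {r,y}→{y}
  live n6: {s,y}→{y}
  live n7: {y}→{s,y}
  live n8: {y}→∅
  live n9: ∅→∅

live-out(n4) = ["r", "s", "y"]

Answer: ["r", "s", "y"]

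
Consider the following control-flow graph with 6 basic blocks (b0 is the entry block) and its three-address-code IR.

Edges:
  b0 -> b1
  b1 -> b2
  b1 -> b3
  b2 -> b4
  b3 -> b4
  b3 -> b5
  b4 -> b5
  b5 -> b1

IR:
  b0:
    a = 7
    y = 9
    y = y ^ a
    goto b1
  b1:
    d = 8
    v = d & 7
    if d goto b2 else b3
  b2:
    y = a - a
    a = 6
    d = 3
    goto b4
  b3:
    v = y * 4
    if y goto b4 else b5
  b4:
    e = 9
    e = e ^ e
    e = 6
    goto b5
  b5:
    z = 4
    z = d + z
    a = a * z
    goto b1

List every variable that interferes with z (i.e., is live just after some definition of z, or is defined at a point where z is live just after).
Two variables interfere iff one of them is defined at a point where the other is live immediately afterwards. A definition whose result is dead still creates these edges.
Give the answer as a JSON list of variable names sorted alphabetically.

Per-block:
  b0: def={a,y} ue=∅
  b1: def={d,v} ue=∅
  b2: def={a,d,y} ue={a}
  b3: def={v} ue={y}
  b4: def={e} ue=∅
  b5: def={a,z} ue={a,d}

Liveness:
  b0 li=∅ lo={a,y}
  b1 li={a,y} lo={a,d,y}
  b2 li={a} lo={a,d,y}
  b3 li={a,d,y} lo={a,d,y}
  b4 li={a,d,y} lo={a,d,y}
  b5 li={a,d,y} lo={a,y}

Interference:
  a↔{d,e,v,y,z}
  d↔{a,e,v,y,z}
  e↔{a,d,y}
  v↔{a,d,y}
  y↔{a,d,e,v,z}
  z↔{a,d,y}

N(z) = ["a", "d", "y"]

Answer: ["a", "d", "y"]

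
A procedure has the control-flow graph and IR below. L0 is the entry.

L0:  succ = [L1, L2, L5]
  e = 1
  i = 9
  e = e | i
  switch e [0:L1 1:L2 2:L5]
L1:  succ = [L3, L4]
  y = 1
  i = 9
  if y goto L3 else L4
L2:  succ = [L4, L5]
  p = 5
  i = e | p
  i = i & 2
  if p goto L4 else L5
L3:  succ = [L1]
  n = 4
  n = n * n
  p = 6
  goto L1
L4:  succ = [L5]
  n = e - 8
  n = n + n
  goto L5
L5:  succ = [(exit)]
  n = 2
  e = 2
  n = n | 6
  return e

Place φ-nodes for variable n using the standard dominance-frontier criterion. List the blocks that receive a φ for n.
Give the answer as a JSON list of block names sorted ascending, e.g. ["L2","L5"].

Answer: ["L1", "L4", "L5"]

Analysis:
idom tree: L1←L0 L2←L0 L3←L1 L4←L0 L5←L0
Dom at joins:
  L1: preds {L0,L3}: {L0} ∩ {L0,L1,L3} = {L0}; idom=L0
  L4: preds {L1,L2}: {L0,L1} ∩ {L0,L2} = {L0}; idom=L0
  L5: preds {L0,L2,L4}: {L0} ∩ {L0,L2} ∩ {L0,L4} = {L0}; idom=L0

DF walk-up:
  L1←L0: walk · to L0
  L1←L3: walk L3→L1 to L0
  L4←L1: walk L1 to L0
  L4←L2: walk L2 to L0
  L5←L0: walk · to L0
  L5←L2: walk L2 to L0
  L5←L4: walk L4 to L0
  L0: DF=∅
  L1: DF={L1,L4}
  L2: DF={L4,L5}
  L3: DF={L1}
  L4: DF={L5}
  L5: DF=∅

φ for n: defs {L3,L4,L5}
  DF⁺ = {L1,L4,L5}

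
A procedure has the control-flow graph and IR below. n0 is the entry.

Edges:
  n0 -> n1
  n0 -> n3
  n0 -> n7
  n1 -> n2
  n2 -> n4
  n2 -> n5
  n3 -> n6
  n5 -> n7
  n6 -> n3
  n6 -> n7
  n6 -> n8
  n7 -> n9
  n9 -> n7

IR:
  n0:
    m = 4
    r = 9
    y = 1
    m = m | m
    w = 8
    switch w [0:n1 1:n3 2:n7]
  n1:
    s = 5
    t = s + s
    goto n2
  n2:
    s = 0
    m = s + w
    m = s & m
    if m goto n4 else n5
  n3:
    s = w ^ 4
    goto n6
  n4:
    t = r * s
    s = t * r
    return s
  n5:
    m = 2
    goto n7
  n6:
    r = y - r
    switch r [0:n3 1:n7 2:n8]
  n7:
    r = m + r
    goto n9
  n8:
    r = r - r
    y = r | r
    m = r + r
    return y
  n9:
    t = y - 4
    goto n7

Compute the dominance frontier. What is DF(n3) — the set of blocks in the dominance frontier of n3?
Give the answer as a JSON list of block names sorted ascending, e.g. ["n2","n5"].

idom tree: n1←n0 n2←n1 n3←n0 n4←n2 n5←n2 n6←n3 n7←n0 n8←n6 n9←n7
Join-block Dom:
  n3: preds {n0,n6}: {n0} ∩ {n0,n3,n6} = {n0}; idom=n0
  n7: preds {n0,n5,n6,n9}: {n0} ∩ {n0,n1,n2,n5} ∩ {n0,n3,n6} ∩ {n0,n7,n9} = {n0}; idom=n0

DF derivation:
  n3←n0: walk · to n0
  n3←n6: walk n6→n3 to n0
  n7←n0: walk · to n0
  n7←n5: walk n5→n2→n1 to n0
  n7←n6: walk n6→n3 to n0
  n7←n9: walk n9→n7 to n0
  n0: DF=∅
  n1: DF={n7}
  n2: DF={n7}
  n3: DF={n3,n7}
  n4: DF=∅
  n5: DF={n7}
  n6: DF={n3,n7}
  n7: DF={n7}
  n8: DF=∅
  n9: DF={n7}

DF(n3) = ["n3", "n7"]

Answer: ["n3", "n7"]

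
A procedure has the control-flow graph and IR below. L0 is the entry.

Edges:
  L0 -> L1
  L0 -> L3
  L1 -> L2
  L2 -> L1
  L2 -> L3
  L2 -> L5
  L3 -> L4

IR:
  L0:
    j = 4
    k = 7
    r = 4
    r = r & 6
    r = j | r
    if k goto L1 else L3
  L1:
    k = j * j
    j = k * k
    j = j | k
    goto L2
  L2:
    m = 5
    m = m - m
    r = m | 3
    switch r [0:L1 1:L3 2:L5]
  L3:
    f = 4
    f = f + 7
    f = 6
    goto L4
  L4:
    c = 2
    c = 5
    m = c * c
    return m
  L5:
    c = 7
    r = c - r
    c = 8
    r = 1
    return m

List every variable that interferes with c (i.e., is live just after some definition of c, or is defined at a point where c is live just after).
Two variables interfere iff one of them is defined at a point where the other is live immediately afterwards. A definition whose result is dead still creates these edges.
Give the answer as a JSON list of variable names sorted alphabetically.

Block summaries:
  L0 def {j,k,r} use ∅
  L1 def {j,k} use {j}
  L2 def {m,r} use ∅
  L3 def {f} use ∅
  L4 def {c,m} use ∅
  L5 def {c,r} use {m,r}

Liveness:
  live L0: ∅→{j}
  live L1: {j}→{j}
  live L2: {j}→{j,m,r}
  live L3: ∅→∅
  live L4: ∅→∅
  live L5: {m,r}→∅

Interfere edges:
  c — {m,r}
  f — ∅
  j — {k,m,r}
  k — {j,r}
  m — {c,j,r}
  r — {c,j,k,m}

N(c) = ["m", "r"]

Answer: ["m", "r"]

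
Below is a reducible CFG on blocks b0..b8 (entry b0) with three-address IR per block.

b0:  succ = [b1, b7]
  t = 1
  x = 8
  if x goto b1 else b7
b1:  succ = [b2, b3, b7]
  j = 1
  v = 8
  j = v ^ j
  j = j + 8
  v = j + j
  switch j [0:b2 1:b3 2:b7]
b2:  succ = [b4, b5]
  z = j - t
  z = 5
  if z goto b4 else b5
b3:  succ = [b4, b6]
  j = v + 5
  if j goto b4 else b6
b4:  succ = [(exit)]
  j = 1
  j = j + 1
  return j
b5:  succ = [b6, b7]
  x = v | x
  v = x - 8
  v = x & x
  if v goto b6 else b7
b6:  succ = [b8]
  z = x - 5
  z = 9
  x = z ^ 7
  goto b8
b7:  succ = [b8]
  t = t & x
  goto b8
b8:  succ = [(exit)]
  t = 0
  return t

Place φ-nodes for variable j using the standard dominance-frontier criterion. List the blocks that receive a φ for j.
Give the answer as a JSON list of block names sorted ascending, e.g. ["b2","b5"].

Answer: ["b4", "b6", "b7", "b8"]

Derivation:
idom tree: b1←b0 b2←b1 b3←b1 b4←b1 b5←b2 b6←b1 b7←b0 b8←b0
Join-block Dom:
  b4: preds {b2,b3}: {b0,b1,b2} ∩ {b0,b1,b3} = {b0,b1}; idom=b1
  b6: preds {b3,b5}: {b0,b1,b3} ∩ {b0,b1,b2,b5} = {b0,b1}; idom=b1
  b7: preds {b0,b1,b5}: {b0} ∩ {b0,b1} ∩ {b0,b1,b2,b5} = {b0}; idom=b0
  b8: preds {b6,b7}: {b0,b1,b6} ∩ {b0,b7} = {b0}; idom=b0

Frontier:
  join b4 pred b2: b2 stop@b1
  join b4 pred b3: b3 stop@b1
  join b6 pred b3: b3 stop@b1
  join b6 pred b5: b5→b2 stop@b1
  join b7 pred b0: · stop@b0
  join b7 pred b1: b1 stop@b0
  join b7 pred b5: b5→b2→b1 stop@b0
  join b8 pred b6: b6→b1 stop@b0
  join b8 pred b7: b7 stop@b0
  b0 → ∅
  b1 → {b7,b8}
  b2 → {b4,b6,b7}
  b3 → {b4,b6}
  b4 → ∅
  b5 → {b6,b7}
  b6 → {b8}
  b7 → {b8}
  b8 → ∅

φ for j: defs {b1,b3,b4}
  DF⁺ = {b4,b6,b7,b8}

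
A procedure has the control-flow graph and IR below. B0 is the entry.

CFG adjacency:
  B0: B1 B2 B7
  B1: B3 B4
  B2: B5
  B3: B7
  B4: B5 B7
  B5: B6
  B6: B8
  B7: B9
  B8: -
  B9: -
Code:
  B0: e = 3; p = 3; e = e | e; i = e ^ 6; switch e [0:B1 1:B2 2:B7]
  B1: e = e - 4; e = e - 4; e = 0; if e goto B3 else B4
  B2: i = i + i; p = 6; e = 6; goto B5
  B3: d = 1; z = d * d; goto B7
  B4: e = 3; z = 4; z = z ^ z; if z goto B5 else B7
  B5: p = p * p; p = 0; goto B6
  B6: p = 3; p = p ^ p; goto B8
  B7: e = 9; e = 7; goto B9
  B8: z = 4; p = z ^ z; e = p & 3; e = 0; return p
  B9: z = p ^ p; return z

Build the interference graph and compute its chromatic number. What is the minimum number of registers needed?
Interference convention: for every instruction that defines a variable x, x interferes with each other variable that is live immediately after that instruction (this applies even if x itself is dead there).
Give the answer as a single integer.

Answer: 3

Derivation:
def/use:
  B0: def={e,i,p} ue=∅
  B1: def={e} ue={e}
  B2: def={e,i,p} ue={i}
  B3: def={d,z} ue=∅
  B4: def={e,z} ue=∅
  B5: def={p} ue={p}
  B6: def={p} ue=∅
  B7: def={e} ue=∅
  B8: def={e,p,z} ue=∅
  B9: def={z} ue={p}

Live sets:
  B0 li=∅ lo={e,i,p}
  B1 li={e,p} lo={p}
  B2 li={i} lo={p}
  B3 li={p} lo={p}
  B4 li={p} lo={p}
  B5 li={p} lo=∅
  B6 li=∅ lo=∅
  B7 li={p} lo={p}
  B8 li=∅ lo=∅
  B9 li={p} lo=∅

Conflict graph:
  d: {p}
  e: {i,p}
  i: {e,p}
  p: {d,e,i,z}
  z: {p}

Colouring:
  {e,i,p} pairwise interfere (3-clique) ⇒ χ ≥ 3
  assign d→c1 e→c1 i→c2 p→c0 z→c1 — no edge inside a register ⇒ χ ≤ 3
  χ = 3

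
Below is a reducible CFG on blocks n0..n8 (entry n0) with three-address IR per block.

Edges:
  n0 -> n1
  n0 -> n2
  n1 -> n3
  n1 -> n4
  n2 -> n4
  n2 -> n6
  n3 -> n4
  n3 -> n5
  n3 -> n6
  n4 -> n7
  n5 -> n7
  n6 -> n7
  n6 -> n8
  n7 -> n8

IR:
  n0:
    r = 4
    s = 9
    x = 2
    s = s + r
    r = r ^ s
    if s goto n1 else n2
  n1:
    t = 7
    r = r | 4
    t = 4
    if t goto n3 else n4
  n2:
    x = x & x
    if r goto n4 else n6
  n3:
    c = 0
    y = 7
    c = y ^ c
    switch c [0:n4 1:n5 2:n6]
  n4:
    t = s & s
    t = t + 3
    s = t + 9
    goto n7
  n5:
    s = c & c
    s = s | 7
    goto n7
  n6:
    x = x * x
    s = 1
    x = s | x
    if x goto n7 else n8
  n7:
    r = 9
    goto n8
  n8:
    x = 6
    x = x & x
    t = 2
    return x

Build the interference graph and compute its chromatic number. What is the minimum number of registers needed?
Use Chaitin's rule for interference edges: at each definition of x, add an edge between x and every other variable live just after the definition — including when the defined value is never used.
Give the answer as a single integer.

Answer: 4

Working:
def/use:
  n0 def {r,s,x} use ∅
  n1 def {r,t} use {r}
  n2 def {x} use {r,x}
  n3 def {c,y} use ∅
  n4 def {s,t} use {s}
  n5 def {s} use {c}
  n6 def {s,x} use {x}
  n7 def {r} use ∅
  n8 def {t,x} use ∅

Backward fixpoint:
  live n0: ∅→{r,s,x}
  live n1: {r,s,x}→{s,x}
  live n2: {r,s,x}→{s,x}
  live n3: {s,x}→{c,s,x}
  live n4: {s}→∅
  live n5: {c}→∅
  live n6: {x}→∅
  live n7: ∅→∅
  live n8: ∅→∅

Conflict graph:
  c: {s,x,y}
  r: {s,t,x}
  s: {c,r,t,x,y}
  t: {r,s,x}
  x: {c,r,s,t,y}
  y: {c,s,x}

Chromatic number:
  {c,s,x,y} pairwise interfere (4-clique) ⇒ χ ≥ 4
  assign c→R2 r→R2 s→R0 t→R3 x→R1 y→R3 — no edge inside a register ⇒ χ ≤ 4
  χ = 4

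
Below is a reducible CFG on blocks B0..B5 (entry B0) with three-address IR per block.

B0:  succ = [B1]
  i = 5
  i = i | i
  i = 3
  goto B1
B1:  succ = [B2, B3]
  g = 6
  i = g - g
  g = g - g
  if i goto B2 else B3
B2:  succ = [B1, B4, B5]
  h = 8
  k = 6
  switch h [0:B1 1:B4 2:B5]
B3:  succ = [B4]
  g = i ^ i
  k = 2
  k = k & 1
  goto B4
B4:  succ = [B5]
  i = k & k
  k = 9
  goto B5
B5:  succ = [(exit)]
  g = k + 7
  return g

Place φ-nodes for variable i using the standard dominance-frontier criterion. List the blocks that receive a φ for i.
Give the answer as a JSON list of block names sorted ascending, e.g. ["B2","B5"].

idom tree: B1←B0 B2←B1 B3←B1 B4←B1 B5←B1
Dom at joins:
  B1: preds {B0,B2}: {B0} ∩ {B0,B1,B2} = {B0}; idom=B0
  B4: preds {B2,B3}: {B0,B1,B2} ∩ {B0,B1,B3} = {B0,B1}; idom=B1
  B5: preds {B2,B4}: {B0,B1,B2} ∩ {B0,B1,B4} = {B0,B1}; idom=B1

DF walk-up:
  B1←B0: walk · to B0
  B1←B2: walk B2→B1 to B0
  B4←B2: walk B2 to B1
  B4←B3: walk B3 to B1
  B5←B2: walk B2 to B1
  B5←B4: walk B4 to B1
  B0 → ∅
  B1 → {B1}
  B2 → {B1,B4,B5}
  B3 → {B4}
  B4 → {B5}
  B5 → ∅

φ for i: defs {B0,B1,B4}
  DF⁺ = {B1,B5}

Answer: ["B1", "B5"]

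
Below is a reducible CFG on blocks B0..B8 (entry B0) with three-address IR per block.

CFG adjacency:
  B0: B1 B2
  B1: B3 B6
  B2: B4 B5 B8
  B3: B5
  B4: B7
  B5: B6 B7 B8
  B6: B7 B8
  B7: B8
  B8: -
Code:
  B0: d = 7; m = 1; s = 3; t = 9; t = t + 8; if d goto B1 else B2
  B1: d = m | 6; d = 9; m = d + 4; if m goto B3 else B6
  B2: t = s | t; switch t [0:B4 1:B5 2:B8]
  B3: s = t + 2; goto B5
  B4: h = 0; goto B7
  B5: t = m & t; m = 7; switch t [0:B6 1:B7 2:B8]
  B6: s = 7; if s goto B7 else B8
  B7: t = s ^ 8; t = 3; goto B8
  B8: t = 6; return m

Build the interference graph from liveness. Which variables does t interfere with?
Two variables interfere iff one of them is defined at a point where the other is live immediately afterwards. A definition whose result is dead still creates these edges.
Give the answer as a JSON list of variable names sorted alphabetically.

Per-block:
  B0: def={d,m,s,t} ue=∅
  B1: def={d,m} ue={m}
  B2: def={t} ue={s,t}
  B3: def={s} ue={t}
  B4: def={h} ue=∅
  B5: def={m,t} ue={m,t}
  B6: def={s} ue=∅
  B7: def={t} ue={s}
  B8: def={t} ue={m}

Live sets:
  B0 li=∅ lo={m,s,t}
  B1 li={m,t} lo={m,t}
  B2 li={m,s,t} lo={m,s,t}
  B3 li={m,t} lo={m,s,t}
  B4 li={m,s} lo={m,s}
  B5 li={m,s,t} lo={m,s}
  B6 li={m} lo={m,s}
  B7 li={m,s} lo={m}
  B8 li={m} lo=∅

Interfere edges:
  d↔{m,s,t}
  h↔{m,s}
  m↔{d,h,s,t}
  s↔{d,h,m,t}
  t↔{d,m,s}

N(t) = ["d", "m", "s"]

Answer: ["d", "m", "s"]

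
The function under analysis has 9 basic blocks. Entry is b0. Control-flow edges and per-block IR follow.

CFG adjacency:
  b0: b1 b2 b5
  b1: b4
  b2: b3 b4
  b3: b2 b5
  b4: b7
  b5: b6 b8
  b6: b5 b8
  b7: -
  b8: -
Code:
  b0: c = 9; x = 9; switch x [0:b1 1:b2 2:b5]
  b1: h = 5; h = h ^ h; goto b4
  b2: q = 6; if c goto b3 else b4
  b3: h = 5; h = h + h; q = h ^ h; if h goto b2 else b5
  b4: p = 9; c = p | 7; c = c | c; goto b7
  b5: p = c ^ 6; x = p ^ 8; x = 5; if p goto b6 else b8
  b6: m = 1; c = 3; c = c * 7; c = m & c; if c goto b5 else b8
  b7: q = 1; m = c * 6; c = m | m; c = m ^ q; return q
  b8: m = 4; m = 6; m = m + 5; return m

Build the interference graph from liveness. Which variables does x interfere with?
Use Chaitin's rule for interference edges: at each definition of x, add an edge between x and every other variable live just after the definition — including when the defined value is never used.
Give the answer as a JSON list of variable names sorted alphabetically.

Answer: ["c", "p"]

Working:
Per-block:
  b0: def={c,x} ue=∅
  b1: def={h} ue=∅
  b2: def={q} ue={c}
  b3: def={h,q} ue=∅
  b4: def={c,p} ue=∅
  b5: def={p,x} ue={c}
  b6: def={c,m} ue=∅
  b7: def={c,m,q} ue={c}
  b8: def={m} ue=∅

Live sets:
  b0: in=∅ out={c}
  b1: in=∅ out=∅
  b2: in={c} out={c}
  b3: in={c} out={c}
  b4: in=∅ out={c}
  b5: in={c} out=∅
  b6: in=∅ out={c}
  b7: in={c} out=∅
  b8: in=∅ out=∅

Interfere edges:
  c — {h,m,q,x}
  h — {c,q}
  m — {c,q}
  p — {x}
  q — {c,h,m}
  x — {c,p}

N(x) = ["c", "p"]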